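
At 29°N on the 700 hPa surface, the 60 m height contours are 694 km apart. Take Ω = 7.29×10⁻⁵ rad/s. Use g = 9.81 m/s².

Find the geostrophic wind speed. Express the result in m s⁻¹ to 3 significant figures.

12.0 m s⁻¹

Coriolis parameter at 29°N:
f = 2Ω sin φ = 2 × 7.29×10⁻⁵ × sin 29° = 7.07×10⁻⁵ s⁻¹
Height gradient: |∂Z/∂n| = 60 m / 694000 m = 8.65×10⁻⁵
On a pressure surface, geostrophic balance gives V_g = (g/f)|∂Z/∂n|:
V_g = 9.81 × 8.65×10⁻⁵ / 7.07×10⁻⁵ = 12.0 m/s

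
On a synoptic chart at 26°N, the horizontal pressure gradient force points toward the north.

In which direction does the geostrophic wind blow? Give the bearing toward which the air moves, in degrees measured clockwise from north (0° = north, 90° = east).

The pressure-gradient force points toward the north (bearing 000°).
Geostrophic balance: in the Northern Hemisphere the Coriolis force deflects motion to the right, so the geostrophic wind blows 90° to the right of the pressure-gradient force (low pressure on the left).
Rotating 000° by 90° clockwise gives 090° — the wind blows toward the east.

090°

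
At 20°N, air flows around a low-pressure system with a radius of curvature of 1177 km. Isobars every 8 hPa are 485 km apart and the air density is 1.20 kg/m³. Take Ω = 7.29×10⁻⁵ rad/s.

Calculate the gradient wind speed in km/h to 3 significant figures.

Coriolis parameter at 20°N:
f = 2Ω sin φ = 2 × 7.29×10⁻⁵ × sin 20° = 4.99×10⁻⁵ s⁻¹
Pressure gradient: |∂P/∂n| = 800 Pa / 485000 m = 1.65×10⁻³ Pa/m
Geostrophic speed: V_g = |∂P/∂n|/(fρ) = 1.65×10⁻³/(4.99×10⁻⁵ × 1.20) = 27.6 m/s
Around a low, centrifugal force acts outward with Coriolis, so pressure-gradient force balances both:
(1/ρ)|∂P/∂n| = fV + V²/R  →  V² + fR·V − fR·V_g = 0
With fR = 4.99×10⁻⁵ × 1177×10³ m = 58.7 m/s:
V = [−fR + √((fR)² + 4 fR V_g)]/2 = [−58.7 + √(58.7² + 4×58.7×27.6)]/2 = 20.4 m/s
Subgeostrophic (V < V_g = 27.6 m/s), as expected around a low.
Converting: 20.4 m/s × 3.6 = 73.6 km/h

73.6 km/h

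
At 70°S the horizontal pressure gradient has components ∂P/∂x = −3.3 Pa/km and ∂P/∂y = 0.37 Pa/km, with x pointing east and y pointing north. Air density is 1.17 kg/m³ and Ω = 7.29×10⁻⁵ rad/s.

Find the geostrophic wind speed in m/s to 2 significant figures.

21 m/s

Coriolis parameter at 70°S:
f = 2Ω sin φ = 2 × 7.29×10⁻⁵ × sin 70° = 1.37×10⁻⁴ s⁻¹
In the Southern Hemisphere f is negative: f = −1.37×10⁻⁴ s⁻¹.
Component geostrophic relations (x east, y north):
u_g = −(1/(fρ)) ∂P/∂y,  v_g = (1/(fρ)) ∂P/∂x
u_g = −(0.37×10⁻³)/(−1.37×10⁻⁴ × 1.17) = 2.31 m/s;  v_g = (−3.3×10⁻³)/(−1.37×10⁻⁴ × 1.17) = 20.6 m/s
|V_g| = √(u_g² + v_g²) = 20.7 m/s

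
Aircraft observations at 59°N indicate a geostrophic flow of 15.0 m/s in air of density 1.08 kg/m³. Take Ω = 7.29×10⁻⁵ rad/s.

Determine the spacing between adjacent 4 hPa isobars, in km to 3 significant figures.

198 km

Coriolis parameter at 59°N:
f = 2Ω sin φ = 2 × 7.29×10⁻⁵ × sin 59° = 1.25×10⁻⁴ s⁻¹
Geostrophic balance rearranged: |∂P/∂n| = f ρ V_g
|∂P/∂n| = 1.25×10⁻⁴ × 1.08 × 15.0 = 2.02×10⁻³ Pa/m
Isobar spacing: Δn = ΔP/|∂P/∂n| = 400 Pa / 2.02×10⁻³ Pa/m = 197570 m ≈ 198 km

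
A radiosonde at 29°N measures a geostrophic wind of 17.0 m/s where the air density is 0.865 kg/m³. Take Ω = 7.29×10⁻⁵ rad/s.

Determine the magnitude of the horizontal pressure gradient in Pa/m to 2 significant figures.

1.0×10⁻³ Pa/m

Coriolis parameter at 29°N:
f = 2Ω sin φ = 2 × 7.29×10⁻⁵ × sin 29° = 7.07×10⁻⁵ s⁻¹
Geostrophic balance rearranged: |∂P/∂n| = f ρ V_g
|∂P/∂n| = 7.07×10⁻⁵ × 0.865 × 17.0 = 1.04×10⁻³ Pa/m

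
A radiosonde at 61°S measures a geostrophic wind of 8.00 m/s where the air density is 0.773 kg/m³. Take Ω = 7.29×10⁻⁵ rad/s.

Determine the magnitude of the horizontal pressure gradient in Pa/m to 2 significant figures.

Coriolis parameter at 61°S:
f = 2Ω sin φ = 2 × 7.29×10⁻⁵ × sin 61° = 1.28×10⁻⁴ s⁻¹
Geostrophic balance rearranged: |∂P/∂n| = f ρ V_g
|∂P/∂n| = 1.28×10⁻⁴ × 0.773 × 8.00 = 7.89×10⁻⁴ Pa/m

7.9×10⁻⁴ Pa/m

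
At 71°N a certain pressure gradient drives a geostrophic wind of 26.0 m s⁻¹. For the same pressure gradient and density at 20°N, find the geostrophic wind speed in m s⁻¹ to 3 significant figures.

71.9 m s⁻¹

With the same pressure gradient and density, V_g ∝ 1/f ∝ 1/sin φ.
V₂ = V₁ · sin φ₁ / sin φ₂ = 26.0 × sin 71° / sin 20°
V₂ = 26.0 × 0.9455/0.3420 = 71.9 m s⁻¹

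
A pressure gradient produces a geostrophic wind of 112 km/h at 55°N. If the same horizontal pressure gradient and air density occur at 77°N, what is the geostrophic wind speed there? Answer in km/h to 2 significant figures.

With the same pressure gradient and density, V_g ∝ 1/f ∝ 1/sin φ.
V₂ = V₁ · sin φ₁ / sin φ₂ = 112 × sin 55° / sin 77°
V₂ = 112 × 0.8192/0.9744 = 94 km/h

94 km/h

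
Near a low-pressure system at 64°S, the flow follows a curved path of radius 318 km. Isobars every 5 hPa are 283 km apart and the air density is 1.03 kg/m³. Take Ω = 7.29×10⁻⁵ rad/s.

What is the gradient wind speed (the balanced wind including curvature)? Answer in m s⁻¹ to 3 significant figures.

Coriolis parameter at 64°S:
f = 2Ω sin φ = 2 × 7.29×10⁻⁵ × sin 64° = 1.31×10⁻⁴ s⁻¹
Pressure gradient: |∂P/∂n| = 500 Pa / 283000 m = 1.77×10⁻³ Pa/m
Geostrophic speed: V_g = |∂P/∂n|/(fρ) = 1.77×10⁻³/(1.31×10⁻⁴ × 1.03) = 13.1 m/s
Around a low, centrifugal force acts outward with Coriolis, so pressure-gradient force balances both:
(1/ρ)|∂P/∂n| = fV + V²/R  →  V² + fR·V − fR·V_g = 0
With fR = 1.31×10⁻⁴ × 318×10³ m = 41.7 m/s:
V = [−fR + √((fR)² + 4 fR V_g)]/2 = [−41.7 + √(41.7² + 4×41.7×13.1)]/2 = 10.5 m/s
Subgeostrophic (V < V_g = 13.1 m/s), as expected around a low.

10.5 m s⁻¹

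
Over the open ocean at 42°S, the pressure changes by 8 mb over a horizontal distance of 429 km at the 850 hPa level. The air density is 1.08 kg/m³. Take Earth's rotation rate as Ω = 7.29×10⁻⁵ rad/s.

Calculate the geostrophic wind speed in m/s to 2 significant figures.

Coriolis parameter at 42°S:
f = 2Ω sin φ = 2 × 7.29×10⁻⁵ × sin 42° = 9.76×10⁻⁵ s⁻¹
Pressure gradient: |∂P/∂n| = 800 Pa / 429000 m = 1.86×10⁻³ Pa/m
Geostrophic balance (pressure-gradient force = Coriolis force):
V_g = (1/(fρ)) |∂P/∂n| = 1.86×10⁻³ / (9.76×10⁻⁵ × 1.08) = 17.7 m/s

18 m/s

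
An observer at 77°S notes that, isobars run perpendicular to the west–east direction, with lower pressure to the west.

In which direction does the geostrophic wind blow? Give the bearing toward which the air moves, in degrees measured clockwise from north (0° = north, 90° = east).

180°

The pressure-gradient force points toward the west (bearing 270°).
Geostrophic balance: in the Southern Hemisphere the Coriolis force deflects motion to the left, so the geostrophic wind blows 90° to the left of the pressure-gradient force (low pressure on the right).
Rotating 270° by 90° counterclockwise gives 180° — the wind blows toward the south.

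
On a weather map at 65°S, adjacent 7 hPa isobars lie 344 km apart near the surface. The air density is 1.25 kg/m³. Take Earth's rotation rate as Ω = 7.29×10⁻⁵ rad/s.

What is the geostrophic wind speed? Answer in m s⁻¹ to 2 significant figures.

Coriolis parameter at 65°S:
f = 2Ω sin φ = 2 × 7.29×10⁻⁵ × sin 65° = 1.32×10⁻⁴ s⁻¹
Pressure gradient: |∂P/∂n| = 700 Pa / 344000 m = 2.03×10⁻³ Pa/m
Geostrophic balance (pressure-gradient force = Coriolis force):
V_g = (1/(fρ)) |∂P/∂n| = 2.03×10⁻³ / (1.32×10⁻⁴ × 1.25) = 12.3 m/s

12 m s⁻¹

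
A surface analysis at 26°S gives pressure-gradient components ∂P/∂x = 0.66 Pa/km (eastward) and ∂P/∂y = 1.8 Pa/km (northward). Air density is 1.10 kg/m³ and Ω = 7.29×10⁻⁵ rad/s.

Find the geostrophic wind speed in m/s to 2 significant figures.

27 m/s

Coriolis parameter at 26°S:
f = 2Ω sin φ = 2 × 7.29×10⁻⁵ × sin 26° = 6.39×10⁻⁵ s⁻¹
In the Southern Hemisphere f is negative: f = −6.39×10⁻⁵ s⁻¹.
Component geostrophic relations (x east, y north):
u_g = −(1/(fρ)) ∂P/∂y,  v_g = (1/(fρ)) ∂P/∂x
u_g = −(1.8×10⁻³)/(−6.39×10⁻⁵ × 1.10) = 25.6 m/s;  v_g = (0.66×10⁻³)/(−6.39×10⁻⁵ × 1.10) = −9.39 m/s
|V_g| = √(u_g² + v_g²) = 27.3 m/s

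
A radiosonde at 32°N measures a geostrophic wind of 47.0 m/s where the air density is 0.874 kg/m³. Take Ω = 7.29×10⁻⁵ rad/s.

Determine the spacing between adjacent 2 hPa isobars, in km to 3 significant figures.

63.0 km

Coriolis parameter at 32°N:
f = 2Ω sin φ = 2 × 7.29×10⁻⁵ × sin 32° = 7.73×10⁻⁵ s⁻¹
Geostrophic balance rearranged: |∂P/∂n| = f ρ V_g
|∂P/∂n| = 7.73×10⁻⁵ × 0.874 × 47.0 = 3.17×10⁻³ Pa/m
Isobar spacing: Δn = ΔP/|∂P/∂n| = 200 Pa / 3.17×10⁻³ Pa/m = 63016 m ≈ 63.0 km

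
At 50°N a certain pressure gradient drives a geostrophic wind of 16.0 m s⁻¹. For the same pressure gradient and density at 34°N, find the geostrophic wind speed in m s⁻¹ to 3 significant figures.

21.9 m s⁻¹

With the same pressure gradient and density, V_g ∝ 1/f ∝ 1/sin φ.
V₂ = V₁ · sin φ₁ / sin φ₂ = 16.0 × sin 50° / sin 34°
V₂ = 16.0 × 0.7660/0.5592 = 21.9 m s⁻¹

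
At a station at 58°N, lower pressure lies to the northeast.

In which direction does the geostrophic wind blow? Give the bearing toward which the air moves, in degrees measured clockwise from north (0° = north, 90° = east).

135°

The pressure-gradient force points toward the northeast (bearing 045°).
Geostrophic balance: in the Northern Hemisphere the Coriolis force deflects motion to the right, so the geostrophic wind blows 90° to the right of the pressure-gradient force (low pressure on the left).
Rotating 045° by 90° clockwise gives 135° — the wind blows toward the southeast.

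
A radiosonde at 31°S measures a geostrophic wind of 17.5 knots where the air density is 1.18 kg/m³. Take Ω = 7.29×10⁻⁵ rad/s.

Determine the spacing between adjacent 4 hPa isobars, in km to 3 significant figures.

Coriolis parameter at 31°S:
f = 2Ω sin φ = 2 × 7.29×10⁻⁵ × sin 31° = 7.51×10⁻⁵ s⁻¹
Wind speed in SI: 17.5 knots = 9.00 m/s
Geostrophic balance rearranged: |∂P/∂n| = f ρ V_g
|∂P/∂n| = 7.51×10⁻⁵ × 1.18 × 9.00 = 7.98×10⁻⁴ Pa/m
Isobar spacing: Δn = ΔP/|∂P/∂n| = 400 Pa / 7.98×10⁻⁴ Pa/m = 501424 m ≈ 501 km

501 km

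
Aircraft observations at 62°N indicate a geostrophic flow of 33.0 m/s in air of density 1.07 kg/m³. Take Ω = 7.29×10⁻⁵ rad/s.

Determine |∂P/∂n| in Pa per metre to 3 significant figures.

Coriolis parameter at 62°N:
f = 2Ω sin φ = 2 × 7.29×10⁻⁵ × sin 62° = 1.29×10⁻⁴ s⁻¹
Geostrophic balance rearranged: |∂P/∂n| = f ρ V_g
|∂P/∂n| = 1.29×10⁻⁴ × 1.07 × 33.0 = 4.55×10⁻³ Pa/m

4.55×10⁻³ Pa/m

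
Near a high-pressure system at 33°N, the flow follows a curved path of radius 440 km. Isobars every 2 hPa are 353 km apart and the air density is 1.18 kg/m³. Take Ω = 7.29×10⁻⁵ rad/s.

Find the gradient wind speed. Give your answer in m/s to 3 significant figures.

7.78 m/s

Coriolis parameter at 33°N:
f = 2Ω sin φ = 2 × 7.29×10⁻⁵ × sin 33° = 7.94×10⁻⁵ s⁻¹
Pressure gradient: |∂P/∂n| = 200 Pa / 353000 m = 5.67×10⁻⁴ Pa/m
Geostrophic speed: V_g = |∂P/∂n|/(fρ) = 5.67×10⁻⁴/(7.94×10⁻⁵ × 1.18) = 6.05 m/s
Around a high, pressure-gradient force acts outward with centrifugal, so Coriolis balances both:
fV = (1/ρ)|∂P/∂n| + V²/R  →  V² − fR·V + fR·V_g = 0
With fR = 7.94×10⁻⁵ × 440×10³ m = 34.9 m/s:
V = [fR − √((fR)² − 4 fR V_g)]/2 = [34.9 − √(34.9² − 4×34.9×6.05)]/2 = 7.78 m/s
Supergeostrophic (V > V_g = 6.05 m/s), as expected around a high.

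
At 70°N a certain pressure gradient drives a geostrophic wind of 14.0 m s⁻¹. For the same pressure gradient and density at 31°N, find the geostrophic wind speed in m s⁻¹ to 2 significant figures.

With the same pressure gradient and density, V_g ∝ 1/f ∝ 1/sin φ.
V₂ = V₁ · sin φ₁ / sin φ₂ = 14.0 × sin 70° / sin 31°
V₂ = 14.0 × 0.9397/0.5150 = 26 m s⁻¹

26 m s⁻¹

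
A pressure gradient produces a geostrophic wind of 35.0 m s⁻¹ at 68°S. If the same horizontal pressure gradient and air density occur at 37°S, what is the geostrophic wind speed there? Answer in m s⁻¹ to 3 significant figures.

With the same pressure gradient and density, V_g ∝ 1/f ∝ 1/sin φ.
V₂ = V₁ · sin φ₁ / sin φ₂ = 35.0 × sin 68° / sin 37°
V₂ = 35.0 × 0.9272/0.6018 = 53.9 m s⁻¹

53.9 m s⁻¹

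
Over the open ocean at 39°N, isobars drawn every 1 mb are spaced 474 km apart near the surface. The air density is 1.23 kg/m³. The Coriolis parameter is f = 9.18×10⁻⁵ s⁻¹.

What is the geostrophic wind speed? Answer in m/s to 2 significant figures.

Pressure gradient: |∂P/∂n| = 100 Pa / 474000 m = 2.11×10⁻⁴ Pa/m
Geostrophic balance (pressure-gradient force = Coriolis force):
V_g = (1/(fρ)) |∂P/∂n| = 2.11×10⁻⁴ / (9.18×10⁻⁵ × 1.23) = 1.87 m/s

1.9 m/s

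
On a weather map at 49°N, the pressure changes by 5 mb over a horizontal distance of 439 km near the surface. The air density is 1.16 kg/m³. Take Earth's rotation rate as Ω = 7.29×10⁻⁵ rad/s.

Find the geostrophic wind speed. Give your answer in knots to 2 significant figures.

Coriolis parameter at 49°N:
f = 2Ω sin φ = 2 × 7.29×10⁻⁵ × sin 49° = 1.10×10⁻⁴ s⁻¹
Pressure gradient: |∂P/∂n| = 500 Pa / 439000 m = 1.14×10⁻³ Pa/m
Geostrophic balance (pressure-gradient force = Coriolis force):
V_g = (1/(fρ)) |∂P/∂n| = 1.14×10⁻³ / (1.10×10⁻⁴ × 1.16) = 8.92 m/s
Converting: 8.92 m/s × 1.944 = 17 knots

17 knots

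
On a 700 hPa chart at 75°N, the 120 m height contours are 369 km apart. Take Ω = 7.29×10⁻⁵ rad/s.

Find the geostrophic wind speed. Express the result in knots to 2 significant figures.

Coriolis parameter at 75°N:
f = 2Ω sin φ = 2 × 7.29×10⁻⁵ × sin 75° = 1.41×10⁻⁴ s⁻¹
Height gradient: |∂Z/∂n| = 120 m / 369000 m = 3.25×10⁻⁴
On a pressure surface, geostrophic balance gives V_g = (g/f)|∂Z/∂n|:
V_g = 9.81 × 3.25×10⁻⁴ / 1.41×10⁻⁴ = 22.7 m/s
Converting: 22.7 m/s × 1.944 = 44 knots

44 knots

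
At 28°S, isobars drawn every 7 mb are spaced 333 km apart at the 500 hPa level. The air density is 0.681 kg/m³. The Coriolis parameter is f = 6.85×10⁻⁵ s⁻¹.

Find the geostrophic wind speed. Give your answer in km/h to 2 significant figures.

Pressure gradient: |∂P/∂n| = 700 Pa / 333000 m = 2.10×10⁻³ Pa/m
Geostrophic balance (pressure-gradient force = Coriolis force):
V_g = (1/(fρ)) |∂P/∂n| = 2.10×10⁻³ / (6.85×10⁻⁵ × 0.681) = 45.1 m/s
Converting: 45.1 m/s × 3.6 = 160 km/h

160 km/h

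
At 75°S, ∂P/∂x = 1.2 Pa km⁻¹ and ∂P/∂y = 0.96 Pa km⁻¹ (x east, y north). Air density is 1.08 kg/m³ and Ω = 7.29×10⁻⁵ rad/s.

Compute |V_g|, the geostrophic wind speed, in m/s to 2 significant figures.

10 m/s

Coriolis parameter at 75°S:
f = 2Ω sin φ = 2 × 7.29×10⁻⁵ × sin 75° = 1.41×10⁻⁴ s⁻¹
In the Southern Hemisphere f is negative: f = −1.41×10⁻⁴ s⁻¹.
Component geostrophic relations (x east, y north):
u_g = −(1/(fρ)) ∂P/∂y,  v_g = (1/(fρ)) ∂P/∂x
u_g = −(0.96×10⁻³)/(−1.41×10⁻⁴ × 1.08) = 6.31 m/s;  v_g = (1.2×10⁻³)/(−1.41×10⁻⁴ × 1.08) = −7.89 m/s
|V_g| = √(u_g² + v_g²) = 10.1 m/s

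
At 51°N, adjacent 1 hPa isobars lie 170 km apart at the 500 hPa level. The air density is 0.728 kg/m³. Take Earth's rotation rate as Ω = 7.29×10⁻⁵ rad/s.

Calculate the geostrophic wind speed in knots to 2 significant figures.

Coriolis parameter at 51°N:
f = 2Ω sin φ = 2 × 7.29×10⁻⁵ × sin 51° = 1.13×10⁻⁴ s⁻¹
Pressure gradient: |∂P/∂n| = 100 Pa / 170000 m = 5.88×10⁻⁴ Pa/m
Geostrophic balance (pressure-gradient force = Coriolis force):
V_g = (1/(fρ)) |∂P/∂n| = 5.88×10⁻⁴ / (1.13×10⁻⁴ × 0.728) = 7.13 m/s
Converting: 7.13 m/s × 1.944 = 14 knots

14 knots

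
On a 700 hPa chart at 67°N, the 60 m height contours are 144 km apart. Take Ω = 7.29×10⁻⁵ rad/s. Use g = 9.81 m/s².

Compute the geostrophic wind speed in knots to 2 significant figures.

Coriolis parameter at 67°N:
f = 2Ω sin φ = 2 × 7.29×10⁻⁵ × sin 67° = 1.34×10⁻⁴ s⁻¹
Height gradient: |∂Z/∂n| = 60 m / 144000 m = 4.17×10⁻⁴
On a pressure surface, geostrophic balance gives V_g = (g/f)|∂Z/∂n|:
V_g = 9.81 × 4.17×10⁻⁴ / 1.34×10⁻⁴ = 30.5 m/s
Converting: 30.5 m/s × 1.944 = 59 knots

59 knots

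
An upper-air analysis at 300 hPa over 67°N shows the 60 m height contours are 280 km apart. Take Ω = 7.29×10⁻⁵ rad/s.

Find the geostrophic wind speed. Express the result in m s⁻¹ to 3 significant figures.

15.7 m s⁻¹

Coriolis parameter at 67°N:
f = 2Ω sin φ = 2 × 7.29×10⁻⁵ × sin 67° = 1.34×10⁻⁴ s⁻¹
Height gradient: |∂Z/∂n| = 60 m / 280000 m = 2.14×10⁻⁴
On a pressure surface, geostrophic balance gives V_g = (g/f)|∂Z/∂n|:
V_g = 9.81 × 2.14×10⁻⁴ / 1.34×10⁻⁴ = 15.7 m/s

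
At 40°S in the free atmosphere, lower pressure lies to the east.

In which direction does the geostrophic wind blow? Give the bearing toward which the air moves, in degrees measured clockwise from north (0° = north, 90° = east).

The pressure-gradient force points toward the east (bearing 090°).
Geostrophic balance: in the Southern Hemisphere the Coriolis force deflects motion to the left, so the geostrophic wind blows 90° to the left of the pressure-gradient force (low pressure on the right).
Rotating 090° by 90° counterclockwise gives 000° — the wind blows toward the north.

000°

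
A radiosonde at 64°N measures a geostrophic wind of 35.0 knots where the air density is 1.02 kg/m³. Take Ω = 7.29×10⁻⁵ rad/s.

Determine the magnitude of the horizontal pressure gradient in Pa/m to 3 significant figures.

2.41×10⁻³ Pa/m

Coriolis parameter at 64°N:
f = 2Ω sin φ = 2 × 7.29×10⁻⁵ × sin 64° = 1.31×10⁻⁴ s⁻¹
Wind speed in SI: 35.0 knots = 18.0 m/s
Geostrophic balance rearranged: |∂P/∂n| = f ρ V_g
|∂P/∂n| = 1.31×10⁻⁴ × 1.02 × 18.0 = 2.41×10⁻³ Pa/m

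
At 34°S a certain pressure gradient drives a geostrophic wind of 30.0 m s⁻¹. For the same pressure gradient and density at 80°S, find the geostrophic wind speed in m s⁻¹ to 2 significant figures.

17 m s⁻¹

With the same pressure gradient and density, V_g ∝ 1/f ∝ 1/sin φ.
V₂ = V₁ · sin φ₁ / sin φ₂ = 30.0 × sin 34° / sin 80°
V₂ = 30.0 × 0.5592/0.9848 = 17 m s⁻¹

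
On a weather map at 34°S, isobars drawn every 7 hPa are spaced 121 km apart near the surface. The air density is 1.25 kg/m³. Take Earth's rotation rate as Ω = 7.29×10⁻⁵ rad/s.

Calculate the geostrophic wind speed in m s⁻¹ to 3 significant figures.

Coriolis parameter at 34°S:
f = 2Ω sin φ = 2 × 7.29×10⁻⁵ × sin 34° = 8.15×10⁻⁵ s⁻¹
Pressure gradient: |∂P/∂n| = 700 Pa / 121000 m = 5.79×10⁻³ Pa/m
Geostrophic balance (pressure-gradient force = Coriolis force):
V_g = (1/(fρ)) |∂P/∂n| = 5.79×10⁻³ / (8.15×10⁻⁵ × 1.25) = 56.8 m/s

56.8 m s⁻¹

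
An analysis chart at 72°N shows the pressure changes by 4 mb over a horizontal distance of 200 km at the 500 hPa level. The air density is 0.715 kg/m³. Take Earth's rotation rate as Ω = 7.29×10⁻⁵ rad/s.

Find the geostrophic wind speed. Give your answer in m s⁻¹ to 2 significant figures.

Coriolis parameter at 72°N:
f = 2Ω sin φ = 2 × 7.29×10⁻⁵ × sin 72° = 1.39×10⁻⁴ s⁻¹
Pressure gradient: |∂P/∂n| = 400 Pa / 200000 m = 2.00×10⁻³ Pa/m
Geostrophic balance (pressure-gradient force = Coriolis force):
V_g = (1/(fρ)) |∂P/∂n| = 2.00×10⁻³ / (1.39×10⁻⁴ × 0.715) = 20.2 m/s

20 m s⁻¹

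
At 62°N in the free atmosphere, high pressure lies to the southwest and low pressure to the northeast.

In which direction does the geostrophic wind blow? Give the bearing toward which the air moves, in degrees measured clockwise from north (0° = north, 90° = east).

135°

The pressure-gradient force points toward the northeast (bearing 045°).
Geostrophic balance: in the Northern Hemisphere the Coriolis force deflects motion to the right, so the geostrophic wind blows 90° to the right of the pressure-gradient force (low pressure on the left).
Rotating 045° by 90° clockwise gives 135° — the wind blows toward the southeast.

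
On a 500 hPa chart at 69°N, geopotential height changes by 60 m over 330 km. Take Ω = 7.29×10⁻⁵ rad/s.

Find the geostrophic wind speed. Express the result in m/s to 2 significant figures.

13 m/s

Coriolis parameter at 69°N:
f = 2Ω sin φ = 2 × 7.29×10⁻⁵ × sin 69° = 1.36×10⁻⁴ s⁻¹
Height gradient: |∂Z/∂n| = 60 m / 330000 m = 1.82×10⁻⁴
On a pressure surface, geostrophic balance gives V_g = (g/f)|∂Z/∂n|:
V_g = 9.81 × 1.82×10⁻⁴ / 1.36×10⁻⁴ = 13.1 m/s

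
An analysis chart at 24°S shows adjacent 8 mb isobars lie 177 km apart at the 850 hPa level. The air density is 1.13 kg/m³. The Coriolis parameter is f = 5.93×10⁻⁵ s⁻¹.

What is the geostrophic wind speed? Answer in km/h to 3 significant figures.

243 km/h

Pressure gradient: |∂P/∂n| = 800 Pa / 177000 m = 4.52×10⁻³ Pa/m
Geostrophic balance (pressure-gradient force = Coriolis force):
V_g = (1/(fρ)) |∂P/∂n| = 4.52×10⁻³ / (5.93×10⁻⁵ × 1.13) = 67.5 m/s
Converting: 67.5 m/s × 3.6 = 243 km/h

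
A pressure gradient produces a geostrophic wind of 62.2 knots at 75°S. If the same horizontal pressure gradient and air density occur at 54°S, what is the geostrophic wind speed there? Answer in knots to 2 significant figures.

74 knots

With the same pressure gradient and density, V_g ∝ 1/f ∝ 1/sin φ.
V₂ = V₁ · sin φ₁ / sin φ₂ = 62.2 × sin 75° / sin 54°
V₂ = 62.2 × 0.9659/0.8090 = 74 knots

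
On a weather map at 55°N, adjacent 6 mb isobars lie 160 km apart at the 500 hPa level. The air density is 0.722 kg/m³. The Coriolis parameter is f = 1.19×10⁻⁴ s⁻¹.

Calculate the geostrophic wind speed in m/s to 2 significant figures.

44 m/s

Pressure gradient: |∂P/∂n| = 600 Pa / 160000 m = 3.75×10⁻³ Pa/m
Geostrophic balance (pressure-gradient force = Coriolis force):
V_g = (1/(fρ)) |∂P/∂n| = 3.75×10⁻³ / (1.19×10⁻⁴ × 0.722) = 43.6 m/s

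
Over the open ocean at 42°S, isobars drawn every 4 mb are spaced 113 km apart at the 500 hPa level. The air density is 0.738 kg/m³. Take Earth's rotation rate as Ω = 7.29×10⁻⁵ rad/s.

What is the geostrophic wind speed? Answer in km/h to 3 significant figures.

Coriolis parameter at 42°S:
f = 2Ω sin φ = 2 × 7.29×10⁻⁵ × sin 42° = 9.76×10⁻⁵ s⁻¹
Pressure gradient: |∂P/∂n| = 400 Pa / 113000 m = 3.54×10⁻³ Pa/m
Geostrophic balance (pressure-gradient force = Coriolis force):
V_g = (1/(fρ)) |∂P/∂n| = 3.54×10⁻³ / (9.76×10⁻⁵ × 0.738) = 49.2 m/s
Converting: 49.2 m/s × 3.6 = 177 km/h

177 km/h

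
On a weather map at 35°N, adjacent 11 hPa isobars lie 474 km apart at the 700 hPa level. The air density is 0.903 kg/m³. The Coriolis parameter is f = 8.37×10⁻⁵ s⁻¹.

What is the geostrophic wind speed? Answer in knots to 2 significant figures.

60 knots

Pressure gradient: |∂P/∂n| = 1100 Pa / 474000 m = 2.32×10⁻³ Pa/m
Geostrophic balance (pressure-gradient force = Coriolis force):
V_g = (1/(fρ)) |∂P/∂n| = 2.32×10⁻³ / (8.37×10⁻⁵ × 0.903) = 30.7 m/s
Converting: 30.7 m/s × 1.944 = 60 knots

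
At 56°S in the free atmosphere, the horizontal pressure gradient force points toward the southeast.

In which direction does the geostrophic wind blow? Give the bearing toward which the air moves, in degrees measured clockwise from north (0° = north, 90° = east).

045°

The pressure-gradient force points toward the southeast (bearing 135°).
Geostrophic balance: in the Southern Hemisphere the Coriolis force deflects motion to the left, so the geostrophic wind blows 90° to the left of the pressure-gradient force (low pressure on the right).
Rotating 135° by 90° counterclockwise gives 045° — the wind blows toward the northeast.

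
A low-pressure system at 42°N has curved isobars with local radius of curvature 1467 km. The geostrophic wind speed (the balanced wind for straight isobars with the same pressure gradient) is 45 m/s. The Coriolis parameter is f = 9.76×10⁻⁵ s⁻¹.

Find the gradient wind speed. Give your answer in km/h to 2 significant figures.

130 km/h

Around a low, centrifugal force acts outward with Coriolis, so pressure-gradient force balances both:
(1/ρ)|∂P/∂n| = fV + V²/R  →  V² + fR·V − fR·V_g = 0
With fR = 9.76×10⁻⁵ × 1467×10³ m = 143 m/s:
V = [−fR + √((fR)² + 4 fR V_g)]/2 = [−143 + √(143² + 4×143×45)]/2 = 36 m/s
Subgeostrophic (V < V_g = 45 m/s), as expected around a low.
Converting: 36 m/s × 3.6 = 130 km/h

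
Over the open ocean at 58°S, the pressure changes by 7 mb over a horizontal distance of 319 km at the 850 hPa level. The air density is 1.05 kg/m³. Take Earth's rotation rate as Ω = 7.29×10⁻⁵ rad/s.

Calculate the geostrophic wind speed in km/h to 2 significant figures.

61 km/h

Coriolis parameter at 58°S:
f = 2Ω sin φ = 2 × 7.29×10⁻⁵ × sin 58° = 1.24×10⁻⁴ s⁻¹
Pressure gradient: |∂P/∂n| = 700 Pa / 319000 m = 2.19×10⁻³ Pa/m
Geostrophic balance (pressure-gradient force = Coriolis force):
V_g = (1/(fρ)) |∂P/∂n| = 2.19×10⁻³ / (1.24×10⁻⁴ × 1.05) = 16.9 m/s
Converting: 16.9 m/s × 3.6 = 61 km/h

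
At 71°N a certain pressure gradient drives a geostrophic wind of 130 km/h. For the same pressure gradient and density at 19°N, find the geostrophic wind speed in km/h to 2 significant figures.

With the same pressure gradient and density, V_g ∝ 1/f ∝ 1/sin φ.
V₂ = V₁ · sin φ₁ / sin φ₂ = 130 × sin 71° / sin 19°
V₂ = 130 × 0.9455/0.3256 = 380 km/h

380 km/h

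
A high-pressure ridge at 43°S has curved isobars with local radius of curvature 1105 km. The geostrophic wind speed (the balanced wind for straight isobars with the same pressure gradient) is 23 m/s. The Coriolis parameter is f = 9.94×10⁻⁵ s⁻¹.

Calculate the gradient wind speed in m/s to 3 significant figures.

Around a high, pressure-gradient force acts outward with centrifugal, so Coriolis balances both:
fV = (1/ρ)|∂P/∂n| + V²/R  →  V² − fR·V + fR·V_g = 0
With fR = 9.94×10⁻⁵ × 1105×10³ m = 110 m/s:
V = [fR − √((fR)² − 4 fR V_g)]/2 = [110 − √(110² − 4×110×23)]/2 = 32.8 m/s
Supergeostrophic (V > V_g = 23 m/s), as expected around a high.

32.8 m/s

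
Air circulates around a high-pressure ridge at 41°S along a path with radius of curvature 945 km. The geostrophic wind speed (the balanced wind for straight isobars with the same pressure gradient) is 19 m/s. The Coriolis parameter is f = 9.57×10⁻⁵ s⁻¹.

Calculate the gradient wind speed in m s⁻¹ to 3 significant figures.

Around a high, pressure-gradient force acts outward with centrifugal, so Coriolis balances both:
fV = (1/ρ)|∂P/∂n| + V²/R  →  V² − fR·V + fR·V_g = 0
With fR = 9.57×10⁻⁵ × 945×10³ m = 90.4 m/s:
V = [fR − √((fR)² − 4 fR V_g)]/2 = [90.4 − √(90.4² − 4×90.4×19)]/2 = 27.2 m/s
Supergeostrophic (V > V_g = 19 m/s), as expected around a high.

27.2 m s⁻¹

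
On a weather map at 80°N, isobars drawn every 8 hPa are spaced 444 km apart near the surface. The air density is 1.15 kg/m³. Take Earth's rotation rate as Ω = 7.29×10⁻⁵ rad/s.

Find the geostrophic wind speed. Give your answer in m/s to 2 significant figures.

11 m/s

Coriolis parameter at 80°N:
f = 2Ω sin φ = 2 × 7.29×10⁻⁵ × sin 80° = 1.44×10⁻⁴ s⁻¹
Pressure gradient: |∂P/∂n| = 800 Pa / 444000 m = 1.80×10⁻³ Pa/m
Geostrophic balance (pressure-gradient force = Coriolis force):
V_g = (1/(fρ)) |∂P/∂n| = 1.80×10⁻³ / (1.44×10⁻⁴ × 1.15) = 10.9 m/s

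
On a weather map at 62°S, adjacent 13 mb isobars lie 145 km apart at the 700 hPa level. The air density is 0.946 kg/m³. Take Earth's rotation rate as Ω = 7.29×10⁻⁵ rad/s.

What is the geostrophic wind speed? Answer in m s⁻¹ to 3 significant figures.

73.6 m s⁻¹

Coriolis parameter at 62°S:
f = 2Ω sin φ = 2 × 7.29×10⁻⁵ × sin 62° = 1.29×10⁻⁴ s⁻¹
Pressure gradient: |∂P/∂n| = 1300 Pa / 145000 m = 8.97×10⁻³ Pa/m
Geostrophic balance (pressure-gradient force = Coriolis force):
V_g = (1/(fρ)) |∂P/∂n| = 8.97×10⁻³ / (1.29×10⁻⁴ × 0.946) = 73.6 m/s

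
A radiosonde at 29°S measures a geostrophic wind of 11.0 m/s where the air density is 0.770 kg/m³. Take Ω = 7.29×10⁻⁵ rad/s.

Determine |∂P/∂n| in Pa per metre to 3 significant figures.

5.99×10⁻⁴ Pa/m

Coriolis parameter at 29°S:
f = 2Ω sin φ = 2 × 7.29×10⁻⁵ × sin 29° = 7.07×10⁻⁵ s⁻¹
Geostrophic balance rearranged: |∂P/∂n| = f ρ V_g
|∂P/∂n| = 7.07×10⁻⁵ × 0.770 × 11.0 = 5.99×10⁻⁴ Pa/m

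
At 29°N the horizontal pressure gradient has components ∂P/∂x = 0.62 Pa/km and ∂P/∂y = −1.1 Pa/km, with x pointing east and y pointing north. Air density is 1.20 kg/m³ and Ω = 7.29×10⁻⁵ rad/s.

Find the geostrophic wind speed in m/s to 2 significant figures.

15 m/s

Coriolis parameter at 29°N:
f = 2Ω sin φ = 2 × 7.29×10⁻⁵ × sin 29° = 7.07×10⁻⁵ s⁻¹
Component geostrophic relations (x east, y north):
u_g = −(1/(fρ)) ∂P/∂y,  v_g = (1/(fρ)) ∂P/∂x
u_g = −(−1.1×10⁻³)/(7.07×10⁻⁵ × 1.20) = 13.0 m/s;  v_g = (0.62×10⁻³)/(7.07×10⁻⁵ × 1.20) = 7.31 m/s
|V_g| = √(u_g² + v_g²) = 14.9 m/s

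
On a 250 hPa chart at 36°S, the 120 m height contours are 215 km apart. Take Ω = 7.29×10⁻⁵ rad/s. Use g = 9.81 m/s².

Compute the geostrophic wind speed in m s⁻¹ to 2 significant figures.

Coriolis parameter at 36°S:
f = 2Ω sin φ = 2 × 7.29×10⁻⁵ × sin 36° = 8.57×10⁻⁵ s⁻¹
Height gradient: |∂Z/∂n| = 120 m / 215000 m = 5.58×10⁻⁴
On a pressure surface, geostrophic balance gives V_g = (g/f)|∂Z/∂n|:
V_g = 9.81 × 5.58×10⁻⁴ / 8.57×10⁻⁵ = 63.9 m/s

64 m s⁻¹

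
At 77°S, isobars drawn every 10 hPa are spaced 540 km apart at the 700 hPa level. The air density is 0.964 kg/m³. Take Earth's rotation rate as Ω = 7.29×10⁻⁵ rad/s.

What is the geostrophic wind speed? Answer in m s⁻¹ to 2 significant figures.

Coriolis parameter at 77°S:
f = 2Ω sin φ = 2 × 7.29×10⁻⁵ × sin 77° = 1.42×10⁻⁴ s⁻¹
Pressure gradient: |∂P/∂n| = 1000 Pa / 540000 m = 1.85×10⁻³ Pa/m
Geostrophic balance (pressure-gradient force = Coriolis force):
V_g = (1/(fρ)) |∂P/∂n| = 1.85×10⁻³ / (1.42×10⁻⁴ × 0.964) = 13.5 m/s

14 m s⁻¹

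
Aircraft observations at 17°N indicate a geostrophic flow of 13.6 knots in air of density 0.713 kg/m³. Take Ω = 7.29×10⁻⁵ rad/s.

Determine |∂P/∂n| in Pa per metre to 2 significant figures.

Coriolis parameter at 17°N:
f = 2Ω sin φ = 2 × 7.29×10⁻⁵ × sin 17° = 4.26×10⁻⁵ s⁻¹
Wind speed in SI: 13.6 knots = 7.00 m/s
Geostrophic balance rearranged: |∂P/∂n| = f ρ V_g
|∂P/∂n| = 4.26×10⁻⁵ × 0.713 × 7.00 = 2.13×10⁻⁴ Pa/m

2.1×10⁻⁴ Pa/m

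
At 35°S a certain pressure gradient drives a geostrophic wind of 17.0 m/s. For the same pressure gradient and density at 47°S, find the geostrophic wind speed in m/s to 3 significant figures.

With the same pressure gradient and density, V_g ∝ 1/f ∝ 1/sin φ.
V₂ = V₁ · sin φ₁ / sin φ₂ = 17.0 × sin 35° / sin 47°
V₂ = 17.0 × 0.5736/0.7314 = 13.3 m/s

13.3 m/s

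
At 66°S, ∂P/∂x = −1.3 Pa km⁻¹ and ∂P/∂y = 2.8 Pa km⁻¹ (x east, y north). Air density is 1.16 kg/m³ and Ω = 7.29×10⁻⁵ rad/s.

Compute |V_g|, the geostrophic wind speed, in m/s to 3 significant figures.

Coriolis parameter at 66°S:
f = 2Ω sin φ = 2 × 7.29×10⁻⁵ × sin 66° = 1.33×10⁻⁴ s⁻¹
In the Southern Hemisphere f is negative: f = −1.33×10⁻⁴ s⁻¹.
Component geostrophic relations (x east, y north):
u_g = −(1/(fρ)) ∂P/∂y,  v_g = (1/(fρ)) ∂P/∂x
u_g = −(2.8×10⁻³)/(−1.33×10⁻⁴ × 1.16) = 18.1 m/s;  v_g = (−1.3×10⁻³)/(−1.33×10⁻⁴ × 1.16) = 8.41 m/s
|V_g| = √(u_g² + v_g²) = 20.0 m/s

20.0 m/s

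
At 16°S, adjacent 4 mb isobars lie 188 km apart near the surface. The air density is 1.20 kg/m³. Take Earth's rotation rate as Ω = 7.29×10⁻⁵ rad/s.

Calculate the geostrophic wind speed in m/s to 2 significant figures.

Coriolis parameter at 16°S:
f = 2Ω sin φ = 2 × 7.29×10⁻⁵ × sin 16° = 4.02×10⁻⁵ s⁻¹
Pressure gradient: |∂P/∂n| = 400 Pa / 188000 m = 2.13×10⁻³ Pa/m
Geostrophic balance (pressure-gradient force = Coriolis force):
V_g = (1/(fρ)) |∂P/∂n| = 2.13×10⁻³ / (4.02×10⁻⁵ × 1.20) = 44.1 m/s

44 m/s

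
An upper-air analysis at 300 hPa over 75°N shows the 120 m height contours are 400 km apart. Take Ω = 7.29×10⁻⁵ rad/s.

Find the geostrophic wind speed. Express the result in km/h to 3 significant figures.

75.2 km/h

Coriolis parameter at 75°N:
f = 2Ω sin φ = 2 × 7.29×10⁻⁵ × sin 75° = 1.41×10⁻⁴ s⁻¹
Height gradient: |∂Z/∂n| = 120 m / 400000 m = 3.00×10⁻⁴
On a pressure surface, geostrophic balance gives V_g = (g/f)|∂Z/∂n|:
V_g = 9.81 × 3.00×10⁻⁴ / 1.41×10⁻⁴ = 20.9 m/s
Converting: 20.9 m/s × 3.6 = 75.2 km/h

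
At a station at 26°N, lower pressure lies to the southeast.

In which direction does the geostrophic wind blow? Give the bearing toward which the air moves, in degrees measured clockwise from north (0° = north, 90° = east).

The pressure-gradient force points toward the southeast (bearing 135°).
Geostrophic balance: in the Northern Hemisphere the Coriolis force deflects motion to the right, so the geostrophic wind blows 90° to the right of the pressure-gradient force (low pressure on the left).
Rotating 135° by 90° clockwise gives 225° — the wind blows toward the southwest.

225°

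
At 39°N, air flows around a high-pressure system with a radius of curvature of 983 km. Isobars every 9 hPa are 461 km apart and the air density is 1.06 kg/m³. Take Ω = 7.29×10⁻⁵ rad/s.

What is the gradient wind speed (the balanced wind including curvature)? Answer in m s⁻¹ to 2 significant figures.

30 m s⁻¹

Coriolis parameter at 39°N:
f = 2Ω sin φ = 2 × 7.29×10⁻⁵ × sin 39° = 9.18×10⁻⁵ s⁻¹
Pressure gradient: |∂P/∂n| = 900 Pa / 461000 m = 1.95×10⁻³ Pa/m
Geostrophic speed: V_g = |∂P/∂n|/(fρ) = 1.95×10⁻³/(9.18×10⁻⁵ × 1.06) = 20.1 m/s
Around a high, pressure-gradient force acts outward with centrifugal, so Coriolis balances both:
fV = (1/ρ)|∂P/∂n| + V²/R  →  V² − fR·V + fR·V_g = 0
With fR = 9.18×10⁻⁵ × 983×10³ m = 90.2 m/s:
V = [fR − √((fR)² − 4 fR V_g)]/2 = [90.2 − √(90.2² − 4×90.2×20.1)]/2 = 30.2 m/s
Supergeostrophic (V > V_g = 20.1 m/s), as expected around a high.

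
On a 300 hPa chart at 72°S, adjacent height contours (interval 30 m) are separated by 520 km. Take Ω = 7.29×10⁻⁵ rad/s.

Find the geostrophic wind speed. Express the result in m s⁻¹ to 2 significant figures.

Coriolis parameter at 72°S:
f = 2Ω sin φ = 2 × 7.29×10⁻⁵ × sin 72° = 1.39×10⁻⁴ s⁻¹
Height gradient: |∂Z/∂n| = 30 m / 520000 m = 5.77×10⁻⁵
On a pressure surface, geostrophic balance gives V_g = (g/f)|∂Z/∂n|:
V_g = 9.81 × 5.77×10⁻⁵ / 1.39×10⁻⁴ = 4.08 m/s

4.1 m s⁻¹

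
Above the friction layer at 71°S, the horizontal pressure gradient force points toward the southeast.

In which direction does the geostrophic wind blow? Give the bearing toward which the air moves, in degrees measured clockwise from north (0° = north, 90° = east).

045°

The pressure-gradient force points toward the southeast (bearing 135°).
Geostrophic balance: in the Southern Hemisphere the Coriolis force deflects motion to the left, so the geostrophic wind blows 90° to the left of the pressure-gradient force (low pressure on the right).
Rotating 135° by 90° counterclockwise gives 045° — the wind blows toward the northeast.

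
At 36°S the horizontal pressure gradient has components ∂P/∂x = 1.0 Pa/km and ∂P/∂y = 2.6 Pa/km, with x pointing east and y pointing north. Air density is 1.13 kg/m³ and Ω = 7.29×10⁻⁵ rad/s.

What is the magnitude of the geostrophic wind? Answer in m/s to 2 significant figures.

Coriolis parameter at 36°S:
f = 2Ω sin φ = 2 × 7.29×10⁻⁵ × sin 36° = 8.57×10⁻⁵ s⁻¹
In the Southern Hemisphere f is negative: f = −8.57×10⁻⁵ s⁻¹.
Component geostrophic relations (x east, y north):
u_g = −(1/(fρ)) ∂P/∂y,  v_g = (1/(fρ)) ∂P/∂x
u_g = −(2.6×10⁻³)/(−8.57×10⁻⁵ × 1.13) = 26.8 m/s;  v_g = (1.0×10⁻³)/(−8.57×10⁻⁵ × 1.13) = −10.3 m/s
|V_g| = √(u_g² + v_g²) = 28.8 m/s

29 m/s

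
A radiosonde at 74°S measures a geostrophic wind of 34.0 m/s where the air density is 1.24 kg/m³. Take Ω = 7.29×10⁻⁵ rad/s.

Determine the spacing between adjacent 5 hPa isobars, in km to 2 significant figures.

85 km

Coriolis parameter at 74°S:
f = 2Ω sin φ = 2 × 7.29×10⁻⁵ × sin 74° = 1.40×10⁻⁴ s⁻¹
Geostrophic balance rearranged: |∂P/∂n| = f ρ V_g
|∂P/∂n| = 1.40×10⁻⁴ × 1.24 × 34.0 = 5.91×10⁻³ Pa/m
Isobar spacing: Δn = ΔP/|∂P/∂n| = 500 Pa / 5.91×10⁻³ Pa/m = 84619 m ≈ 85 km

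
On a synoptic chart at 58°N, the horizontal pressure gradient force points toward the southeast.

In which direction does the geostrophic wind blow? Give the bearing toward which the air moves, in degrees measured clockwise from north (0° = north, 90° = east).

225°

The pressure-gradient force points toward the southeast (bearing 135°).
Geostrophic balance: in the Northern Hemisphere the Coriolis force deflects motion to the right, so the geostrophic wind blows 90° to the right of the pressure-gradient force (low pressure on the left).
Rotating 135° by 90° clockwise gives 225° — the wind blows toward the southwest.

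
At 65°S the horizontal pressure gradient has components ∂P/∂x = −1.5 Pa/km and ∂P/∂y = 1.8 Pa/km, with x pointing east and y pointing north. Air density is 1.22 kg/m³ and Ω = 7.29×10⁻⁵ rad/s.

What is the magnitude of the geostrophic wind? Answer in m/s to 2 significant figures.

Coriolis parameter at 65°S:
f = 2Ω sin φ = 2 × 7.29×10⁻⁵ × sin 65° = 1.32×10⁻⁴ s⁻¹
In the Southern Hemisphere f is negative: f = −1.32×10⁻⁴ s⁻¹.
Component geostrophic relations (x east, y north):
u_g = −(1/(fρ)) ∂P/∂y,  v_g = (1/(fρ)) ∂P/∂x
u_g = −(1.8×10⁻³)/(−1.32×10⁻⁴ × 1.22) = 11.2 m/s;  v_g = (−1.5×10⁻³)/(−1.32×10⁻⁴ × 1.22) = 9.30 m/s
|V_g| = √(u_g² + v_g²) = 14.5 m/s

15 m/s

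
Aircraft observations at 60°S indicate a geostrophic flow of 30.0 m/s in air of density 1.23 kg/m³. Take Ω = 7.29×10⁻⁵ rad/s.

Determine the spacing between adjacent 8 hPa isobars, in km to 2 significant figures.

170 km

Coriolis parameter at 60°S:
f = 2Ω sin φ = 2 × 7.29×10⁻⁵ × sin 60° = 1.26×10⁻⁴ s⁻¹
Geostrophic balance rearranged: |∂P/∂n| = f ρ V_g
|∂P/∂n| = 1.26×10⁻⁴ × 1.23 × 30.0 = 4.66×10⁻³ Pa/m
Isobar spacing: Δn = ΔP/|∂P/∂n| = 800 Pa / 4.66×10⁻³ Pa/m = 171702 m ≈ 170 km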